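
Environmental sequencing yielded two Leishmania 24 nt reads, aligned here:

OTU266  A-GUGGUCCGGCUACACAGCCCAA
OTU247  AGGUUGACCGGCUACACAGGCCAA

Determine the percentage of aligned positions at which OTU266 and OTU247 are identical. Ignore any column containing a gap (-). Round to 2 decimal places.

86.96%

Excluding the 1 gap column leaves 23 comparable sites.
The sequences differ at positions 5 (G/U), 7 (U/A), 20 (C/G).
20 of the 23 comparable sites match, so the percent identity is 20/23 × 100 = 86.96%.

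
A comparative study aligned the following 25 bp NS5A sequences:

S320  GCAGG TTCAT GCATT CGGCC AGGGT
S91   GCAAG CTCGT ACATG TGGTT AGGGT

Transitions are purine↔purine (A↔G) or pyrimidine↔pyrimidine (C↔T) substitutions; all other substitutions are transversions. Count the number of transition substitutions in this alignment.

Mismatches occur at site 4 (G/A, transition), site 6 (T/C, transition), site 9 (A/G, transition), site 11 (G/A, transition), site 15 (T/G, transversion), site 16 (C/T, transition), site 19 (C/T, transition), site 20 (C/T, transition).
Of the 8 differences, 7 transitions and 1 transversion, so the answer is 7.

7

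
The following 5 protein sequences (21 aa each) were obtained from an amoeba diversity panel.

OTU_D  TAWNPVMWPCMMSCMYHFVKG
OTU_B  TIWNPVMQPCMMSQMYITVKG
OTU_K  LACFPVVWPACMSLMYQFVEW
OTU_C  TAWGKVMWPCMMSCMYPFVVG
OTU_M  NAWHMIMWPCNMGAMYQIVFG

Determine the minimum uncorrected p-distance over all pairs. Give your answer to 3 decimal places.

0.190

Pairwise Hamming distances:
  OTU_D vs OTU_B: 5
  OTU_D vs OTU_K: 10
  OTU_D vs OTU_C: 4
  OTU_D vs OTU_M: 10
  OTU_B vs OTU_K: 13
  OTU_B vs OTU_C: 8
  OTU_B vs OTU_M: 12
  OTU_K vs OTU_C: 11
  OTU_K vs OTU_M: 13
  OTU_C vs OTU_M: 10
The smallest is 4 mismatches, between OTU_D and OTU_C; p = 4/21 = 0.190.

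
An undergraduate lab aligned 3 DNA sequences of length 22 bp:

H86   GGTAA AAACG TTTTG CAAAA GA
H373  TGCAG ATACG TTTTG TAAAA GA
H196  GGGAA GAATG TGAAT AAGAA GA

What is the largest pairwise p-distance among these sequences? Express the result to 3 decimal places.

Pairwise Hamming distances:
  H86 vs H373: 5
  H86 vs H196: 9
  H373 vs H196: 12
The largest is 12 mismatches, between H373 and H196; p = 12/22 = 0.545.

0.545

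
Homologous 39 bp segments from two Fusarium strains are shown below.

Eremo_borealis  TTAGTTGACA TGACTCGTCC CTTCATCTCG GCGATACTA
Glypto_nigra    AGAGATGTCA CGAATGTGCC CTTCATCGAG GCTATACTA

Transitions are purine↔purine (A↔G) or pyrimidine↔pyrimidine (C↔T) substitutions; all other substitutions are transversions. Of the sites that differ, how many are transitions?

Differing sites — 1:T/A (Tv); 2:T/G (Tv); 5:T/A (Tv); 8:A/T (Tv); 11:T/C (Ti); 14:C/A (Tv); 16:C/G (Tv); 17:G/T (Tv); 18:T/G (Tv); 28:T/G (Tv); 29:C/A (Tv); 33:G/T (Tv).
Of the 12 differences, 1 transition and 11 transversions, so the answer is 1.

1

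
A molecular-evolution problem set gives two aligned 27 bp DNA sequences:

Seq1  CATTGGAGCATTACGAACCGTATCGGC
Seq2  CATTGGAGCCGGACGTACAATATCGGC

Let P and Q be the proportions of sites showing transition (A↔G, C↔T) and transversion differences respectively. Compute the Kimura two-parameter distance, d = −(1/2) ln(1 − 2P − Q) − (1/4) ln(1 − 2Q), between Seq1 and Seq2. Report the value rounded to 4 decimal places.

0.2657

Mismatches occur at site 10 (A/C, transversion), site 11 (T/G, transversion), site 12 (T/G, transversion), site 16 (A/T, transversion), site 19 (C/A, transversion), site 20 (G/A, transition).
Of the 6 differences, 1 transition and 5 transversions over 27 sites: P = 1/27 = 0.037037, Q = 5/27 = 0.185185.
d = −0.5·ln(0.740741) − 0.25·ln(0.629630) = −0.5·(-0.300104) − 0.25·(-0.462623) = 0.2657.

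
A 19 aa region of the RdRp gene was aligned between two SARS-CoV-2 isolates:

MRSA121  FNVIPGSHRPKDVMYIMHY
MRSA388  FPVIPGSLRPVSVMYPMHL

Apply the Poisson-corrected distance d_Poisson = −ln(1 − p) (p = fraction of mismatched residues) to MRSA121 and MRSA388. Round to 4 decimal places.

0.3795

The sequences differ at positions 2 (N/P), 8 (H/L), 11 (K/V), 12 (D/S), 16 (I/P), 19 (Y/L).
p = 6/19 = 0.315789.
d = −ln(1 − 0.315789) = −ln(0.684211) = 0.3795.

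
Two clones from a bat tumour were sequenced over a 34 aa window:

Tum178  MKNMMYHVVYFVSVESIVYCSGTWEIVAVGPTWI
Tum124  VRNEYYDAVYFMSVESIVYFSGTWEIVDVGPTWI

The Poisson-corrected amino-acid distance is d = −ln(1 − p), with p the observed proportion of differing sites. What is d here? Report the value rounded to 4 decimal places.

0.3075

Mismatches occur at site 1 (M/V), site 2 (K/R), site 4 (M/E), site 5 (M/Y), site 7 (H/D), site 8 (V/A), site 12 (V/M), site 20 (C/F), site 28 (A/D).
p = 9/34 = 0.264706.
d = −ln(1 − 0.264706) = −ln(0.735294) = 0.3075.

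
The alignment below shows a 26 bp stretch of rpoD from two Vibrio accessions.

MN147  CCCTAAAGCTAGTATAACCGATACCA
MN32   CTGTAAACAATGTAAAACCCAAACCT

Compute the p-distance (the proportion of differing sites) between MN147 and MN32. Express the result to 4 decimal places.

0.3846

Differing sites — 2:C/T; 3:C/G; 8:G/C; 9:C/A; 10:T/A; 11:A/T; 15:T/A; 20:G/C; 22:T/A; 26:A/T.
There are 10 differences over 26 sites, so p = 10/26 = 0.3846.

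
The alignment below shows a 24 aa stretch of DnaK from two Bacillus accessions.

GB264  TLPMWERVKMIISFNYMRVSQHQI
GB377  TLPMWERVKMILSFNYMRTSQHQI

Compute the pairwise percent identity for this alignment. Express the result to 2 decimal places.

Mismatches occur at site 12 (I/L), site 19 (V/T).
22 of the 24 sites match, so the percent identity is 22/24 × 100 = 91.67%.

91.67%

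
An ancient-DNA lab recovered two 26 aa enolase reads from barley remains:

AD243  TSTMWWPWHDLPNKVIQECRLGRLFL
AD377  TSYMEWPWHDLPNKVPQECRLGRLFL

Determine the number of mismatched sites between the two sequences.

Mismatches occur at site 3 (T/Y), site 5 (W/E), site 16 (I/P).
That gives 3 mismatches out of 26 aligned sites, so the Hamming distance is 3.

3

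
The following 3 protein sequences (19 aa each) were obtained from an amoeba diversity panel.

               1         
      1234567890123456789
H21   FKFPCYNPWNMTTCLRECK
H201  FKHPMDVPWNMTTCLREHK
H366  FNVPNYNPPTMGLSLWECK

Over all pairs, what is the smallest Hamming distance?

Pairwise Hamming distances:
  H21 vs H201: 5
  H21 vs H366: 9
  H201 vs H366: 12
The smallest is 5, between H21 and H201.

5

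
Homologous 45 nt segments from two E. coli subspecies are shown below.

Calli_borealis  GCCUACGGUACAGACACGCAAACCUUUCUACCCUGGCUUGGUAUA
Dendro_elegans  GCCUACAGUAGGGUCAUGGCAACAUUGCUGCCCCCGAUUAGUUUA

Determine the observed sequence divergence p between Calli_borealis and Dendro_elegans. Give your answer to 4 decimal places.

0.3333

Differing sites — 7:G/A; 11:C/G; 12:A/G; 14:A/U; 17:C/U; 19:C/G; 20:A/C; 24:C/A; 27:U/G; 30:A/G; 34:U/C; 35:G/C; 37:C/A; 40:G/A; 43:A/U.
There are 15 differences over 45 sites, so p = 15/45 = 0.3333.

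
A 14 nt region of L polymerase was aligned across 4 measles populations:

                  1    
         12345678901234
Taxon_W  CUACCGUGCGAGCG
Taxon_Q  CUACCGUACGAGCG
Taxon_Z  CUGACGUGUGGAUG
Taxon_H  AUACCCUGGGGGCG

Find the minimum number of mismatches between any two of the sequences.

Pairwise Hamming distances:
  Taxon_W vs Taxon_Q: 1
  Taxon_W vs Taxon_Z: 6
  Taxon_W vs Taxon_H: 4
  Taxon_Q vs Taxon_Z: 7
  Taxon_Q vs Taxon_H: 5
  Taxon_Z vs Taxon_H: 7
The smallest is 1, between Taxon_W and Taxon_Q.

1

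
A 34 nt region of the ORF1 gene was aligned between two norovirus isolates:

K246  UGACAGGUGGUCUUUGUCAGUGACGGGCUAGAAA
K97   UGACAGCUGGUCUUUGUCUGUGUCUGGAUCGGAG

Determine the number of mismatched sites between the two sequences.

8

Differing sites — 7:G/C; 19:A/U; 23:A/U; 25:G/U; 28:C/A; 30:A/C; 32:A/G; 34:A/G.
That gives 8 mismatches out of 34 aligned sites, so the Hamming distance is 8.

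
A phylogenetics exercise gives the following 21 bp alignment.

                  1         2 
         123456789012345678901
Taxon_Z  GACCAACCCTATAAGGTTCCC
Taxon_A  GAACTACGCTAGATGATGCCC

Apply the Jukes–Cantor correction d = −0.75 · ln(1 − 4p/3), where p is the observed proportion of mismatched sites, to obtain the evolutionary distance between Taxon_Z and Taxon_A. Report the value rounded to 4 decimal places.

0.4408

Differing sites — 3:C/A; 5:A/T; 8:C/G; 12:T/G; 14:A/T; 16:G/A; 18:T/G.
p = 7/21 = 0.333333.
d = −0.75 · ln(1 − (4/3)·0.333333) = −0.75 · ln(0.555556) = −0.75 · (-0.587786) = 0.4408.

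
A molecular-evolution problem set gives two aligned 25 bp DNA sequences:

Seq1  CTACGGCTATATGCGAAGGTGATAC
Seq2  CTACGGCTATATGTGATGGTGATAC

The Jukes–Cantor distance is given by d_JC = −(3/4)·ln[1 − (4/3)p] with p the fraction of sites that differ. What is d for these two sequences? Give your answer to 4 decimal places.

Mismatches occur at site 14 (C/T), site 17 (A/T).
p = 2/25 = 0.080000.
d = −0.75 · ln(1 − (4/3)·0.080000) = −0.75 · ln(0.893333) = −0.75 · (-0.112796) = 0.0846.

0.0846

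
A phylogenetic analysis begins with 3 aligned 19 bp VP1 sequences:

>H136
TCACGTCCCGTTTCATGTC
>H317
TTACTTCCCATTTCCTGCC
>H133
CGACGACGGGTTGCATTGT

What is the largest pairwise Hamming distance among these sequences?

Pairwise Hamming distances:
  H136 vs H317: 5
  H136 vs H133: 9
  H317 vs H133: 12
The largest is 12, between H317 and H133.

12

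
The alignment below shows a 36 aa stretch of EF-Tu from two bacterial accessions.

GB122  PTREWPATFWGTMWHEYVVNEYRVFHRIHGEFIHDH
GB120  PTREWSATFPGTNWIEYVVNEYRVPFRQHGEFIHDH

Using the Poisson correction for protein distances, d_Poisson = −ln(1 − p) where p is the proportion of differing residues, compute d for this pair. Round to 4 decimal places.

Mismatches occur at site 6 (P/S), site 10 (W/P), site 13 (M/N), site 15 (H/I), site 25 (F/P), site 26 (H/F), site 28 (I/Q).
p = 7/36 = 0.194444.
d = −ln(1 − 0.194444) = −ln(0.805556) = 0.2162.

0.2162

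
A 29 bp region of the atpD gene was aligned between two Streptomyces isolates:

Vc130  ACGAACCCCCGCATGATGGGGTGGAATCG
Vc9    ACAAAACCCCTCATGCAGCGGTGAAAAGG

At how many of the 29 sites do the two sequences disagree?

The sequences differ at positions 3 (G/A), 6 (C/A), 11 (G/T), 16 (A/C), 17 (T/A), 19 (G/C), 24 (G/A), 27 (T/A), 28 (C/G).
That gives 9 mismatches out of 29 aligned sites, so the Hamming distance is 9.

9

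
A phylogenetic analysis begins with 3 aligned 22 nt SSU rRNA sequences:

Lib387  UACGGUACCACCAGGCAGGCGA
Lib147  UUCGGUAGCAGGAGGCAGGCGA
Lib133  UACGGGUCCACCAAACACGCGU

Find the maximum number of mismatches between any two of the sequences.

Pairwise Hamming distances:
  Lib387 vs Lib147: 4
  Lib387 vs Lib133: 6
  Lib147 vs Lib133: 10
The largest is 10, between Lib147 and Lib133.

10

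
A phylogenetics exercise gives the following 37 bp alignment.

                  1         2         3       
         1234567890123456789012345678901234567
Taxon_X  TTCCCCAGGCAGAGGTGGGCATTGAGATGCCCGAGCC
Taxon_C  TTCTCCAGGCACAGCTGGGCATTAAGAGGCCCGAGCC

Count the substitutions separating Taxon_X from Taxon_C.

Differing sites — 4:C/T; 12:G/C; 15:G/C; 24:G/A; 28:T/G.
That gives 5 mismatches out of 37 aligned sites, so the Hamming distance is 5.

5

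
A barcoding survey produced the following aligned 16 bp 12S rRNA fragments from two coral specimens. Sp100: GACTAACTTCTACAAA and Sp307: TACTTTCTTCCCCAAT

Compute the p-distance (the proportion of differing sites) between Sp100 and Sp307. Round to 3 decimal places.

Mismatches occur at site 1 (G/T), site 5 (A/T), site 6 (A/T), site 11 (T/C), site 12 (A/C), site 16 (A/T).
There are 6 differences over 16 sites, so p = 6/16 = 0.375.

0.375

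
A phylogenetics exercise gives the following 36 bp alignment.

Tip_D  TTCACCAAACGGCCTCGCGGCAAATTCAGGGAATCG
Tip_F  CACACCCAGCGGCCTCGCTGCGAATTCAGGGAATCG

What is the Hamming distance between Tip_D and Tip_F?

6

Differing sites — 1:T/C; 2:T/A; 7:A/C; 9:A/G; 19:G/T; 22:A/G.
That gives 6 mismatches out of 36 aligned sites, so the Hamming distance is 6.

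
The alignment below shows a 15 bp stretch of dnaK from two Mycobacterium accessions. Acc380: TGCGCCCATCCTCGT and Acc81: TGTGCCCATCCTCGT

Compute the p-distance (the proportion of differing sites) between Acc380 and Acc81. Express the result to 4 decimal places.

Differing sites — 3:C/T.
There are 1 differences over 15 sites, so p = 1/15 = 0.0667.

0.0667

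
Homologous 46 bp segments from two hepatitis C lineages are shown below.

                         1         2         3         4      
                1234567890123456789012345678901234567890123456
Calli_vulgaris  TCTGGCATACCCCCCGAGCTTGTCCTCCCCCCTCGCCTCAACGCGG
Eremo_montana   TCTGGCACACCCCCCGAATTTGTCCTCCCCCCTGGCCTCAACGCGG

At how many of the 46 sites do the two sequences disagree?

4

Differing sites — 8:T/C; 18:G/A; 19:C/T; 34:C/G.
That gives 4 mismatches out of 46 aligned sites, so the Hamming distance is 4.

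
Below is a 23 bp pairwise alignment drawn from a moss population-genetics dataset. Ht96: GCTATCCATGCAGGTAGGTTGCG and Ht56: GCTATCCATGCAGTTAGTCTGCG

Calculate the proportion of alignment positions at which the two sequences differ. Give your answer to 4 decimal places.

Differing sites — 14:G/T; 18:G/T; 19:T/C.
There are 3 differences over 23 sites, so p = 3/23 = 0.1304.

0.1304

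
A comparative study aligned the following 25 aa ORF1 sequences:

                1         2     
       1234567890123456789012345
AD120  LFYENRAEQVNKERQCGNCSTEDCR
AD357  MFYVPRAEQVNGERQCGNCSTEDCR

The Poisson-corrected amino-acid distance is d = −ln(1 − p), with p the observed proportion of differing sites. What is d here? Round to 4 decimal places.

0.1744

Mismatches occur at site 1 (L→M), site 4 (E→V), site 5 (N→P), site 12 (K→G).
p = 4/25 = 0.160000.
d = −ln(1 − 0.160000) = −ln(0.840000) = 0.1744.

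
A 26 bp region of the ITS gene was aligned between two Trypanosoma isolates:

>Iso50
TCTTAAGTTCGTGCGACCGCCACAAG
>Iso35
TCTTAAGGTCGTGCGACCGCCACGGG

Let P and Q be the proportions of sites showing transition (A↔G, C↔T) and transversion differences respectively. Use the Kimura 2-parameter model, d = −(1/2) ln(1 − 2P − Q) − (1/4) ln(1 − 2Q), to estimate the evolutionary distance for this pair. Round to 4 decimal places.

The sequences differ at positions 8 (T/G, transversion), 24 (A/G, transition), 25 (A/G, transition).
Of the 3 differences, 2 transitions and 1 transversion over 26 sites: P = 2/26 = 0.076923, Q = 1/26 = 0.038462.
d = −0.5·ln(0.807692) − 0.25·ln(0.923076) = −0.5·(-0.213574) − 0.25·(-0.080044) = 0.1268.

0.1268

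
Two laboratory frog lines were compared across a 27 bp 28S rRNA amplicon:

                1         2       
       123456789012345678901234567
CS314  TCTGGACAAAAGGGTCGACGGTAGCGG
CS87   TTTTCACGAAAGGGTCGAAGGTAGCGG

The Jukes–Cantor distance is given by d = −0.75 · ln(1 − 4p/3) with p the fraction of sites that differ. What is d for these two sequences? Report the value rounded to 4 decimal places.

Mismatches occur at site 2 (C→T), site 4 (G→T), site 5 (G→C), site 8 (A→G), site 19 (C→A).
p = 5/27 = 0.185185.
d = −0.75 · ln(1 − (4/3)·0.185185) = −0.75 · ln(0.753087) = −0.75 · (-0.283575) = 0.2127.

0.2127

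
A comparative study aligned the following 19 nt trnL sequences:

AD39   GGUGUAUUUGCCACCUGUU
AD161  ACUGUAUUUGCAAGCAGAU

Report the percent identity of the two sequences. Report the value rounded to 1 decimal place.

The sequences differ at positions 1 (G/A), 2 (G/C), 12 (C/A), 14 (C/G), 16 (U/A), 18 (U/A).
13 of the 19 sites match, so the percent identity is 13/19 × 100 = 68.4%.

68.4%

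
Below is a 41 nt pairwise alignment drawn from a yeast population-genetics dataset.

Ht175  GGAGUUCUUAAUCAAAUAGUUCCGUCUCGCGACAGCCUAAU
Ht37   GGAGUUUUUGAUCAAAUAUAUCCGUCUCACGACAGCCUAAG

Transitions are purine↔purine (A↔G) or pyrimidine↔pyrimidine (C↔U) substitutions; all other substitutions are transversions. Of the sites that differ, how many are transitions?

The sequences differ at positions 7 (C/U, transition), 10 (A/G, transition), 19 (G/U, transversion), 20 (U/A, transversion), 29 (G/A, transition), 41 (U/G, transversion).
Of the 6 differences, 3 transitions and 3 transversions, so the answer is 3.

3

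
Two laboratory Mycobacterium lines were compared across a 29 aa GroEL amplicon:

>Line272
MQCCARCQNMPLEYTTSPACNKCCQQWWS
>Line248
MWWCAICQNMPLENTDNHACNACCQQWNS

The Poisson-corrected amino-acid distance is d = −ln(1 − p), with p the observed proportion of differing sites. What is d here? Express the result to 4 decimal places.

The sequences differ at positions 2 (Q/W), 3 (C/W), 6 (R/I), 14 (Y/N), 16 (T/D), 17 (S/N), 18 (P/H), 22 (K/A), 28 (W/N).
p = 9/29 = 0.310345.
d = −ln(1 − 0.310345) = −ln(0.689655) = 0.3716.

0.3716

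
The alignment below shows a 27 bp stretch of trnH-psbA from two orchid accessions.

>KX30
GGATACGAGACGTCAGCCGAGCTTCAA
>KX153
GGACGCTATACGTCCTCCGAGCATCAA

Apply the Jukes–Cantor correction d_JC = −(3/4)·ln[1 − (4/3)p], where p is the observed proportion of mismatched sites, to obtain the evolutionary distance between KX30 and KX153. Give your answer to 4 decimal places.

The sequences differ at positions 4 (T/C), 5 (A/G), 7 (G/T), 9 (G/T), 15 (A/C), 16 (G/T), 23 (T/A).
p = 7/27 = 0.259259.
d = −0.75 · ln(1 − (4/3)·0.259259) = −0.75 · ln(0.654321) = −0.75 · (-0.424157) = 0.3181.

0.3181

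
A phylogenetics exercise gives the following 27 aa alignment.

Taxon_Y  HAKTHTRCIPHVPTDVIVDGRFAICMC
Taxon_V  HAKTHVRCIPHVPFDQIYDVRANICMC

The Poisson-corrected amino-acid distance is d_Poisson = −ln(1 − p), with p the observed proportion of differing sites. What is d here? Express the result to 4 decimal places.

The sequences differ at positions 6 (T/V), 14 (T/F), 16 (V/Q), 18 (V/Y), 20 (G/V), 22 (F/A), 23 (A/N).
p = 7/27 = 0.259259.
d = −ln(1 − 0.259259) = −ln(0.740741) = 0.3001.

0.3001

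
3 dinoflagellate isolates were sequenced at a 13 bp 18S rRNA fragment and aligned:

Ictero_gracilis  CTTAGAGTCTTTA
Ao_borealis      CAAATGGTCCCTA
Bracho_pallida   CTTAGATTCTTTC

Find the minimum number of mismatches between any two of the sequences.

Pairwise Hamming distances:
  Ictero_gracilis vs Ao_borealis: 6
  Ictero_gracilis vs Bracho_pallida: 2
  Ao_borealis vs Bracho_pallida: 8
The smallest is 2, between Ictero_gracilis and Bracho_pallida.

2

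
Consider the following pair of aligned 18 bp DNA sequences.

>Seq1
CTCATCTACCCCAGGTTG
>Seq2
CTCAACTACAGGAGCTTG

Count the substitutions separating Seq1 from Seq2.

Mismatches occur at site 5 (T/A), site 10 (C/A), site 11 (C/G), site 12 (C/G), site 15 (G/C).
That gives 5 mismatches out of 18 aligned sites, so the Hamming distance is 5.

5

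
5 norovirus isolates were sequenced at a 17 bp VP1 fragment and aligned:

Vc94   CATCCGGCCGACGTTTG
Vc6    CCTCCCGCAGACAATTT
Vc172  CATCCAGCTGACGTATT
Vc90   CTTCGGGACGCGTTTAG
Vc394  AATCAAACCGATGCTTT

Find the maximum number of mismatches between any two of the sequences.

12

Pairwise Hamming distances:
  Vc94 vs Vc6: 6
  Vc94 vs Vc172: 4
  Vc94 vs Vc90: 7
  Vc94 vs Vc394: 7
  Vc6 vs Vc172: 6
  Vc6 vs Vc90: 11
  Vc6 vs Vc394: 9
  Vc172 vs Vc90: 11
  Vc172 vs Vc394: 7
  Vc90 vs Vc394: 12
The largest is 12, between Vc90 and Vc394.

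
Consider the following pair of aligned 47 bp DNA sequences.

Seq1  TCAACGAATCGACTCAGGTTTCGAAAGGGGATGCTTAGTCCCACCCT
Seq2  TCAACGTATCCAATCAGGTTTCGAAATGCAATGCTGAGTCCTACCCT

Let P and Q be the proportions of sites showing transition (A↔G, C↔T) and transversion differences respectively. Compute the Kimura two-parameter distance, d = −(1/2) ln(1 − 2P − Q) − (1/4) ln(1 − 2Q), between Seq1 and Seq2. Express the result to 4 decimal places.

Differing sites — 7:A/T (Tv); 11:G/C (Tv); 13:C/A (Tv); 27:G/T (Tv); 29:G/C (Tv); 30:G/A (Ti); 36:T/G (Tv); 42:C/T (Ti).
Of the 8 differences, 2 transitions and 6 transversions over 47 sites: P = 2/47 = 0.042553, Q = 6/47 = 0.127660.
d = −0.5·ln(0.787234) − 0.25·ln(0.744680) = −0.5·(-0.239230) − 0.25·(-0.294801) = 0.1933.

0.1933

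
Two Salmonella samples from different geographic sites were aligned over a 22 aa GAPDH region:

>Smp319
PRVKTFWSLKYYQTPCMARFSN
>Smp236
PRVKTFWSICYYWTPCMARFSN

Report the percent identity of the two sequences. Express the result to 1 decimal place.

86.4%

The sequences differ at positions 9 (L/I), 10 (K/C), 13 (Q/W).
19 of the 22 sites match, so the percent identity is 19/22 × 100 = 86.4%.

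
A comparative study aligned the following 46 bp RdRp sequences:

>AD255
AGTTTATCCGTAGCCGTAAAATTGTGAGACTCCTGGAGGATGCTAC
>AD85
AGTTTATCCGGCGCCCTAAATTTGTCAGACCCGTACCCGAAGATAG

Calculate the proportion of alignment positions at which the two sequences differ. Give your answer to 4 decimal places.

Differing sites — 11:T/G; 12:A/C; 16:G/C; 21:A/T; 26:G/C; 31:T/C; 33:C/G; 35:G/A; 36:G/C; 37:A/C; 38:G/C; 41:T/A; 43:C/A; 46:C/G.
There are 14 differences over 46 sites, so p = 14/46 = 0.3043.

0.3043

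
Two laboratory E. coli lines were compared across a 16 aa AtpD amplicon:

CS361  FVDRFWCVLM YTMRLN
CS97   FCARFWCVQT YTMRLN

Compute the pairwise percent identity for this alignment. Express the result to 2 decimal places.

75.00%

Differing sites — 2:V/C; 3:D/A; 9:L/Q; 10:M/T.
12 of the 16 sites match, so the percent identity is 12/16 × 100 = 75.00%.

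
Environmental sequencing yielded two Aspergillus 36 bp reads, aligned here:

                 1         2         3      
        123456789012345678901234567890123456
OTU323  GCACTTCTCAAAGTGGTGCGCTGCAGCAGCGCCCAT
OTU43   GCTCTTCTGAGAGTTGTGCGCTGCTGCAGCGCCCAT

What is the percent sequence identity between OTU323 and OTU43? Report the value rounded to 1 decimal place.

The sequences differ at positions 3 (A/T), 9 (C/G), 11 (A/G), 15 (G/T), 25 (A/T).
31 of the 36 sites match, so the percent identity is 31/36 × 100 = 86.1%.

86.1%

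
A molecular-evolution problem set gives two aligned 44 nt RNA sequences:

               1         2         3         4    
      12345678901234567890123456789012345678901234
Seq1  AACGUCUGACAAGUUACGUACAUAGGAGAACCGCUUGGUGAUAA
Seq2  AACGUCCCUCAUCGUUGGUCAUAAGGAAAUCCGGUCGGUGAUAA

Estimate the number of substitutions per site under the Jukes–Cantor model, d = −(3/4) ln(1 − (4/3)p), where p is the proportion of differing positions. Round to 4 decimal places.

0.4975

Differing sites — 7:U/C; 8:G/C; 9:A/U; 12:A/U; 13:G/C; 14:U/G; 16:A/U; 17:C/G; 20:A/C; 21:C/A; 22:A/U; 23:U/A; 28:G/A; 30:A/U; 34:C/G; 36:U/C.
p = 16/44 = 0.363636.
d = −0.75 · ln(1 − (4/3)·0.363636) = −0.75 · ln(0.515152) = −0.75 · (-0.663293) = 0.4975.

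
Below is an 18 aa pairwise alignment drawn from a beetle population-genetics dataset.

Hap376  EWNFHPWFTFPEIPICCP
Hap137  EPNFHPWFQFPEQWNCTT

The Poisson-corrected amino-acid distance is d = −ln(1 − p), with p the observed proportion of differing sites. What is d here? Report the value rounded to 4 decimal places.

The sequences differ at positions 2 (W/P), 9 (T/Q), 13 (I/Q), 14 (P/W), 15 (I/N), 17 (C/T), 18 (P/T).
p = 7/18 = 0.388889.
d = −ln(1 − 0.388889) = −ln(0.611111) = 0.4925.

0.4925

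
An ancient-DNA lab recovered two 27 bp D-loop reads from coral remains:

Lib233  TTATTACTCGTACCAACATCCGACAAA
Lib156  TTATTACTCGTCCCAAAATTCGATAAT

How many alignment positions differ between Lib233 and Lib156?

5

Mismatches occur at site 12 (A/C), site 17 (C/A), site 20 (C/T), site 24 (C/T), site 27 (A/T).
That gives 5 mismatches out of 27 aligned sites, so the Hamming distance is 5.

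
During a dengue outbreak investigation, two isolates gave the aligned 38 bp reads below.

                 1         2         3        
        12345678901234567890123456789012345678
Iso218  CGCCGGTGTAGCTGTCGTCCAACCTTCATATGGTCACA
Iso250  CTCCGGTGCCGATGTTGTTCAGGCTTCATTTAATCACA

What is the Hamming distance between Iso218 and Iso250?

11

The sequences differ at positions 2 (G/T), 9 (T/C), 10 (A/C), 12 (C/A), 16 (C/T), 19 (C/T), 22 (A/G), 23 (C/G), 30 (A/T), 32 (G/A), 33 (G/A).
That gives 11 mismatches out of 38 aligned sites, so the Hamming distance is 11.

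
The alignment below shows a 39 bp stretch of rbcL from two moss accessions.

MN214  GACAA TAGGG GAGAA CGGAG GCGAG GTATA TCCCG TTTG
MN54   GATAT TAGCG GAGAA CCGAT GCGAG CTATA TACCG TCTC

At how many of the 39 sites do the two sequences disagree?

Differing sites — 3:C/T; 5:A/T; 9:G/C; 17:G/C; 20:G/T; 26:G/C; 32:C/A; 37:T/C; 39:G/C.
That gives 9 mismatches out of 39 aligned sites, so the Hamming distance is 9.

9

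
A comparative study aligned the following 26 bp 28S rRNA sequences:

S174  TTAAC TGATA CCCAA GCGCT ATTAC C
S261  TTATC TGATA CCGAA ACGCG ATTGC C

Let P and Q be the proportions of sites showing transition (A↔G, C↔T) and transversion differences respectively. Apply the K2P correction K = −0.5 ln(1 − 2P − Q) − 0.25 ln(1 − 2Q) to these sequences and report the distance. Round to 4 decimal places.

0.2224

The sequences differ at positions 4 (A/T, transversion), 13 (C/G, transversion), 16 (G/A, transition), 20 (T/G, transversion), 24 (A/G, transition).
Of the 5 differences, 2 transitions and 3 transversions over 26 sites: P = 2/26 = 0.076923, Q = 3/26 = 0.115385.
d = −0.5·ln(0.730769) − 0.25·ln(0.769230) = −0.5·(-0.313658) − 0.25·(-0.262365) = 0.2224.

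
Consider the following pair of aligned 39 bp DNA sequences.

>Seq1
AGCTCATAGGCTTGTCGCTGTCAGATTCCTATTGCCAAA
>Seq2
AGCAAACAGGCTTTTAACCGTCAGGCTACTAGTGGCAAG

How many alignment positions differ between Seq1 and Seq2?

13

Mismatches occur at site 4 (T→A), site 5 (C→A), site 7 (T→C), site 14 (G→T), site 16 (C→A), site 17 (G→A), site 19 (T→C), site 25 (A→G), site 26 (T→C), site 28 (C→A), site 32 (T→G), site 35 (C→G), site 39 (A→G).
That gives 13 mismatches out of 39 aligned sites, so the Hamming distance is 13.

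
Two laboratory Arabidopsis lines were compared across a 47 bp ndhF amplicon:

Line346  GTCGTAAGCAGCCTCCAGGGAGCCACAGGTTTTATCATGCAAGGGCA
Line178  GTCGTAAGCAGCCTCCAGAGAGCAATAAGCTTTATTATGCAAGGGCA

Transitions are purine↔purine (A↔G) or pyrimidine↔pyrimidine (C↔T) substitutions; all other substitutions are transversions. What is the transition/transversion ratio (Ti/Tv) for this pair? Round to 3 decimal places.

Differing sites — 19:G/A (Ti); 24:C/A (Tv); 26:C/T (Ti); 28:G/A (Ti); 30:T/C (Ti); 36:C/T (Ti).
Of the 6 differences, 5 transitions and 1 transversion, so Ti/Tv = 5/1 = 5.000.

5.000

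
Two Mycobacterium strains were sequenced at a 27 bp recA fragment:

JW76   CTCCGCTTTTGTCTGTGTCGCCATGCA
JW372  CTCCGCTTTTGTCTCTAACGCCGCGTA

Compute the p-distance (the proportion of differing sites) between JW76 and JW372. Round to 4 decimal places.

0.2222

The sequences differ at positions 15 (G/C), 17 (G/A), 18 (T/A), 23 (A/G), 24 (T/C), 26 (C/T).
There are 6 differences over 27 sites, so p = 6/27 = 0.2222.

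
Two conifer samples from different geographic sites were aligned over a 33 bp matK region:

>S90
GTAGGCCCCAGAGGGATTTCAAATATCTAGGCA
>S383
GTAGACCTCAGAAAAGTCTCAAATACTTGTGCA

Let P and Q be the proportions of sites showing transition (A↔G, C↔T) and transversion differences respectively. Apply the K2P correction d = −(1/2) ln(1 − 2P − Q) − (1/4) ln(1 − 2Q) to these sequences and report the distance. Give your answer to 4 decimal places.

The sequences differ at positions 5 (G/A, transition), 8 (C/T, transition), 13 (G/A, transition), 14 (G/A, transition), 15 (G/A, transition), 16 (A/G, transition), 18 (T/C, transition), 26 (T/C, transition), 27 (C/T, transition), 29 (A/G, transition), 30 (G/T, transversion).
Of the 11 differences, 10 transitions and 1 transversion over 33 sites: P = 10/33 = 0.303030, Q = 1/33 = 0.030303.
d = −0.5·ln(0.363637) − 0.25·ln(0.939394) = −0.5·(-1.011599) − 0.25·(-0.062520) = 0.5214.

0.5214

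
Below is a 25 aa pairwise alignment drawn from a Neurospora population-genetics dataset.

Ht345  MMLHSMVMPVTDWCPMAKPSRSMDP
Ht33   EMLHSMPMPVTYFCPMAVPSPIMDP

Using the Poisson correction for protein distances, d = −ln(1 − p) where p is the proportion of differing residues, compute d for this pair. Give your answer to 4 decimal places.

0.3285

The sequences differ at positions 1 (M/E), 7 (V/P), 12 (D/Y), 13 (W/F), 18 (K/V), 21 (R/P), 22 (S/I).
p = 7/25 = 0.280000.
d = −ln(1 − 0.280000) = −ln(0.720000) = 0.3285.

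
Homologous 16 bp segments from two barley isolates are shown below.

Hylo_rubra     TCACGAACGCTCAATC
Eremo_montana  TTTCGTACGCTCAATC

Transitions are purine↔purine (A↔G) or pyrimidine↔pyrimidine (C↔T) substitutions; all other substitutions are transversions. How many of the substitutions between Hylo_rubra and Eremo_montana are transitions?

The sequences differ at positions 2 (C/T, transition), 3 (A/T, transversion), 6 (A/T, transversion).
Of the 3 differences, 1 transition and 2 transversions, so the answer is 1.

1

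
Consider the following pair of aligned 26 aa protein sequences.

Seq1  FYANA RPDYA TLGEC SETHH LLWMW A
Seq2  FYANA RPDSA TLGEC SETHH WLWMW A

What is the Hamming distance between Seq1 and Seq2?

The sequences differ at positions 9 (Y/S), 21 (L/W).
That gives 2 mismatches out of 26 aligned sites, so the Hamming distance is 2.

2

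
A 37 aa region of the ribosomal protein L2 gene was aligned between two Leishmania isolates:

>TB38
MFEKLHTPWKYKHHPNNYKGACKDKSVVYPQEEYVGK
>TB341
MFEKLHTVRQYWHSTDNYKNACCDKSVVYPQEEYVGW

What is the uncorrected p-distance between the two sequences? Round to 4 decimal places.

0.2703

Mismatches occur at site 8 (P↔V), site 9 (W↔R), site 10 (K↔Q), site 12 (K↔W), site 14 (H↔S), site 15 (P↔T), site 16 (N↔D), site 20 (G↔N), site 23 (K↔C), site 37 (K↔W).
There are 10 differences over 37 sites, so p = 10/37 = 0.2703.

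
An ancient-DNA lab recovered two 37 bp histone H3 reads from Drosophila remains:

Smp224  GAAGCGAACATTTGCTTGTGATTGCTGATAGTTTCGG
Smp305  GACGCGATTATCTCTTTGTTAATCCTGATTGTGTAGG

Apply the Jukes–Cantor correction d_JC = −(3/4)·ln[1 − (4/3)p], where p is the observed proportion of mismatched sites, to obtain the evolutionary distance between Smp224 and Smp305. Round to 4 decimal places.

The sequences differ at positions 3 (A/C), 8 (A/T), 9 (C/T), 12 (T/C), 14 (G/C), 15 (C/T), 20 (G/T), 22 (T/A), 24 (G/C), 30 (A/T), 33 (T/G), 35 (C/A).
p = 12/37 = 0.324324.
d = −0.75 · ln(1 − (4/3)·0.324324) = −0.75 · ln(0.567568) = −0.75 · (-0.566395) = 0.4248.

0.4248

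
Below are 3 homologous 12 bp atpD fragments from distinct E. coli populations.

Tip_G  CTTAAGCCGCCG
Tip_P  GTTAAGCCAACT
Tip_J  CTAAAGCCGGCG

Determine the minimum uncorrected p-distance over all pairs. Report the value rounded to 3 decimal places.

0.167

Pairwise Hamming distances:
  Tip_G vs Tip_P: 4
  Tip_G vs Tip_J: 2
  Tip_P vs Tip_J: 5
The smallest is 2 mismatches, between Tip_G and Tip_J; p = 2/12 = 0.167.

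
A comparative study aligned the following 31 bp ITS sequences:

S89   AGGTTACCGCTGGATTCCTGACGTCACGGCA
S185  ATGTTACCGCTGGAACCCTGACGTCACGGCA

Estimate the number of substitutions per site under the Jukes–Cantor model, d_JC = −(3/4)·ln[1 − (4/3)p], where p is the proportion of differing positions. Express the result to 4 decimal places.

The sequences differ at positions 2 (G/T), 15 (T/A), 16 (T/C).
p = 3/31 = 0.096774.
d = −0.75 · ln(1 − (4/3)·0.096774) = −0.75 · ln(0.870968) = −0.75 · (-0.138150) = 0.1036.

0.1036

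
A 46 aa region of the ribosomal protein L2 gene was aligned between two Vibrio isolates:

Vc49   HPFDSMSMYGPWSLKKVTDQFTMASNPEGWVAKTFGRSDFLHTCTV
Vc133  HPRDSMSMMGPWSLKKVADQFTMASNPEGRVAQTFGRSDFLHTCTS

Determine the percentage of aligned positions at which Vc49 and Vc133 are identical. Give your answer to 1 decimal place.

Differing sites — 3:F/R; 9:Y/M; 18:T/A; 30:W/R; 33:K/Q; 46:V/S.
40 of the 46 sites match, so the percent identity is 40/46 × 100 = 87.0%.

87.0%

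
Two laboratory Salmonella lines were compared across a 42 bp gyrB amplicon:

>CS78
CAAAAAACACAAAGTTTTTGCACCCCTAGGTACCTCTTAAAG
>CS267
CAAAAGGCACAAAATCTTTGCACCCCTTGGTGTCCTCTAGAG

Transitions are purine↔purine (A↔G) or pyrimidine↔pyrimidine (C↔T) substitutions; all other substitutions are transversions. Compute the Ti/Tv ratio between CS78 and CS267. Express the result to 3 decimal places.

Differing sites — 6:A/G (Ti); 7:A/G (Ti); 14:G/A (Ti); 16:T/C (Ti); 28:A/T (Tv); 32:A/G (Ti); 33:C/T (Ti); 35:T/C (Ti); 36:C/T (Ti); 37:T/C (Ti); 40:A/G (Ti).
Of the 11 differences, 10 transitions and 1 transversion, so Ti/Tv = 10/1 = 10.000.

10.000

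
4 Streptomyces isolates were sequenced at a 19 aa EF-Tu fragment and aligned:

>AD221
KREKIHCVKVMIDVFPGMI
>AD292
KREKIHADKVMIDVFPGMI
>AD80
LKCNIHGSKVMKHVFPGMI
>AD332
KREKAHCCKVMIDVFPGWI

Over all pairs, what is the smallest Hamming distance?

2

Pairwise Hamming distances:
  AD221 vs AD292: 2
  AD221 vs AD80: 8
  AD221 vs AD332: 3
  AD292 vs AD80: 8
  AD292 vs AD332: 4
  AD80 vs AD332: 10
The smallest is 2, between AD221 and AD292.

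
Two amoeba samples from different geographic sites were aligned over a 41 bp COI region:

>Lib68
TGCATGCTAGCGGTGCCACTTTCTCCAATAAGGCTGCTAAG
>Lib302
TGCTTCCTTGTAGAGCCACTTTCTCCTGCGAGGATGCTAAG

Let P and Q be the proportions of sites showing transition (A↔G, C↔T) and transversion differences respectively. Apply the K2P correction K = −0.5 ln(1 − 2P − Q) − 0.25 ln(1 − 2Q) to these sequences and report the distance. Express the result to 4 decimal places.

0.3339

The sequences differ at positions 4 (A/T, transversion), 6 (G/C, transversion), 9 (A/T, transversion), 11 (C/T, transition), 12 (G/A, transition), 14 (T/A, transversion), 27 (A/T, transversion), 28 (A/G, transition), 29 (T/C, transition), 30 (A/G, transition), 34 (C/A, transversion).
Of the 11 differences, 5 transitions and 6 transversions over 41 sites: P = 5/41 = 0.121951, Q = 6/41 = 0.146341.
d = −0.5·ln(0.609757) − 0.25·ln(0.707318) = −0.5·(-0.494695) − 0.25·(-0.346275) = 0.3339.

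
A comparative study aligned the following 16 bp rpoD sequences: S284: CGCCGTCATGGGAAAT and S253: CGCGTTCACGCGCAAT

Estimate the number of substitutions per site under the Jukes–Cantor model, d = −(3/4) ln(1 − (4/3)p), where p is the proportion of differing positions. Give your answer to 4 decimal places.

The sequences differ at positions 4 (C/G), 5 (G/T), 9 (T/C), 11 (G/C), 13 (A/C).
p = 5/16 = 0.312500.
d = −0.75 · ln(1 − (4/3)·0.312500) = −0.75 · ln(0.583333) = −0.75 · (-0.538997) = 0.4042.

0.4042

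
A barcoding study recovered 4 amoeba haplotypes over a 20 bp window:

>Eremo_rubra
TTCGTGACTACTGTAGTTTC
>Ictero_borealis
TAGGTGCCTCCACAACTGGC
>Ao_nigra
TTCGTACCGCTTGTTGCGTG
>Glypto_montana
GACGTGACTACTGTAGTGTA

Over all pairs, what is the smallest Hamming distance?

Pairwise Hamming distances:
  Eremo_rubra vs Ictero_borealis: 10
  Eremo_rubra vs Ao_nigra: 9
  Eremo_rubra vs Glypto_montana: 4
  Ictero_borealis vs Ao_nigra: 13
  Ictero_borealis vs Glypto_montana: 10
  Ao_nigra vs Glypto_montana: 10
The smallest is 4, between Eremo_rubra and Glypto_montana.

4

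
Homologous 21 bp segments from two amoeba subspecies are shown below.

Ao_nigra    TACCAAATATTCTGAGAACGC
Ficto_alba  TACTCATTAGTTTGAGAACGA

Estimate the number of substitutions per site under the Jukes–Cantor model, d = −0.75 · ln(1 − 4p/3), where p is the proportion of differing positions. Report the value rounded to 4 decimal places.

The sequences differ at positions 4 (C/T), 5 (A/C), 7 (A/T), 10 (T/G), 12 (C/T), 21 (C/A).
p = 6/21 = 0.285714.
d = −0.75 · ln(1 − (4/3)·0.285714) = −0.75 · ln(0.619048) = −0.75 · (-0.479572) = 0.3597.

0.3597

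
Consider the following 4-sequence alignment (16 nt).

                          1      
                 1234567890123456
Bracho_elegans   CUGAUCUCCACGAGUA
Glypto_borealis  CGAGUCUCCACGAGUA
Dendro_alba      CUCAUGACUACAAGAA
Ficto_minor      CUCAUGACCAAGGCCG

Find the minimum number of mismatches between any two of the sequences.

Pairwise Hamming distances:
  Bracho_elegans vs Glypto_borealis: 3
  Bracho_elegans vs Dendro_alba: 6
  Bracho_elegans vs Ficto_minor: 8
  Glypto_borealis vs Dendro_alba: 8
  Glypto_borealis vs Ficto_minor: 10
  Dendro_alba vs Ficto_minor: 7
The smallest is 3, between Bracho_elegans and Glypto_borealis.

3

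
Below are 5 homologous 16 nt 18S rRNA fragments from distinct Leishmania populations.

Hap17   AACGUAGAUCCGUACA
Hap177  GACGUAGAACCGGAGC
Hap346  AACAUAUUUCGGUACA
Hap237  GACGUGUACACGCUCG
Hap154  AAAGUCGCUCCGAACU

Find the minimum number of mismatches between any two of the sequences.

Pairwise Hamming distances:
  Hap17 vs Hap177: 5
  Hap17 vs Hap346: 4
  Hap17 vs Hap237: 8
  Hap17 vs Hap154: 5
  Hap177 vs Hap346: 9
  Hap177 vs Hap237: 8
  Hap177 vs Hap154: 8
  Hap346 vs Hap237: 10
  Hap346 vs Hap154: 8
  Hap237 vs Hap154: 10
The smallest is 4, between Hap17 and Hap346.

4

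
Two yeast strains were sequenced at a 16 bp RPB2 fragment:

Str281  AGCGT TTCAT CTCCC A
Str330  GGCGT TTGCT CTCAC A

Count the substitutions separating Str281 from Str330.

4

Mismatches occur at site 1 (A↔G), site 8 (C↔G), site 9 (A↔C), site 14 (C↔A).
That gives 4 mismatches out of 16 aligned sites, so the Hamming distance is 4.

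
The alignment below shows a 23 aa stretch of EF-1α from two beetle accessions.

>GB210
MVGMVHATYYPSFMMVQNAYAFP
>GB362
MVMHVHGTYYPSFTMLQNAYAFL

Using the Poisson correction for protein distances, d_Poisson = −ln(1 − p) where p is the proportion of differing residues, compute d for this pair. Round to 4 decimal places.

0.3023

Differing sites — 3:G/M; 4:M/H; 7:A/G; 14:M/T; 16:V/L; 23:P/L.
p = 6/23 = 0.260870.
d = −ln(1 − 0.260870) = −ln(0.739130) = 0.3023.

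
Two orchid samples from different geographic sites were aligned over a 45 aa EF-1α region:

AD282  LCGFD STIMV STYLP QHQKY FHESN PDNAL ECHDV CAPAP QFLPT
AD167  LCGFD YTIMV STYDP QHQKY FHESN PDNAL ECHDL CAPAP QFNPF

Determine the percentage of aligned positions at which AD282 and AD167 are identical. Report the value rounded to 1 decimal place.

88.9%

Differing sites — 6:S/Y; 14:L/D; 35:V/L; 43:L/N; 45:T/F.
40 of the 45 sites match, so the percent identity is 40/45 × 100 = 88.9%.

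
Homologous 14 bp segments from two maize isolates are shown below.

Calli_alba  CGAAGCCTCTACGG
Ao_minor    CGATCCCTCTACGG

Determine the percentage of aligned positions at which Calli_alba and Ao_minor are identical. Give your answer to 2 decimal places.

85.71%

The sequences differ at positions 4 (A/T), 5 (G/C).
12 of the 14 sites match, so the percent identity is 12/14 × 100 = 85.71%.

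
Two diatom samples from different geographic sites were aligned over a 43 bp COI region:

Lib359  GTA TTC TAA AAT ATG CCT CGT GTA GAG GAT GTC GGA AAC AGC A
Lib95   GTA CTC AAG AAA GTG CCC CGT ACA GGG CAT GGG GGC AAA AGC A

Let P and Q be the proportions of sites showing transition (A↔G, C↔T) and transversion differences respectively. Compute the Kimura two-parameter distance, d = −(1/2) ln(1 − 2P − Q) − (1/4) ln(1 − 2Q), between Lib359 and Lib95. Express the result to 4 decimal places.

0.4336

The sequences differ at positions 4 (T/C, transition), 7 (T/A, transversion), 9 (A/G, transition), 12 (T/A, transversion), 13 (A/G, transition), 18 (T/C, transition), 22 (G/A, transition), 23 (T/C, transition), 26 (A/G, transition), 28 (G/C, transversion), 32 (T/G, transversion), 33 (C/G, transversion), 36 (A/C, transversion), 39 (C/A, transversion).
Of the 14 differences, 7 transitions and 7 transversions over 43 sites: P = 7/43 = 0.162791, Q = 7/43 = 0.162791.
d = −0.5·ln(0.511627) − 0.25·ln(0.674418) = −0.5·(-0.670159) − 0.25·(-0.393905) = 0.4336.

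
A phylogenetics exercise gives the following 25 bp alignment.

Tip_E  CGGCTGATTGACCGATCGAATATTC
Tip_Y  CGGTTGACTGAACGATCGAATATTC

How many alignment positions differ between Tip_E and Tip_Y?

3

Mismatches occur at site 4 (C/T), site 8 (T/C), site 12 (C/A).
That gives 3 mismatches out of 25 aligned sites, so the Hamming distance is 3.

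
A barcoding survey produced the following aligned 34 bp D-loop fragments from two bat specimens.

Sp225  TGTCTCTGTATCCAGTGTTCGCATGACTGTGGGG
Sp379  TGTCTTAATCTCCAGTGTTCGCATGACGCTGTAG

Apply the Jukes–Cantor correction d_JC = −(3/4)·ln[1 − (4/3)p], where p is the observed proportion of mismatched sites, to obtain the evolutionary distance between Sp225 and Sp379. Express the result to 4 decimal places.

The sequences differ at positions 6 (C/T), 7 (T/A), 8 (G/A), 10 (A/C), 28 (T/G), 29 (G/C), 32 (G/T), 33 (G/A).
p = 8/34 = 0.235294.
d = −0.75 · ln(1 − (4/3)·0.235294) = −0.75 · ln(0.686275) = −0.75 · (-0.376477) = 0.2824.

0.2824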